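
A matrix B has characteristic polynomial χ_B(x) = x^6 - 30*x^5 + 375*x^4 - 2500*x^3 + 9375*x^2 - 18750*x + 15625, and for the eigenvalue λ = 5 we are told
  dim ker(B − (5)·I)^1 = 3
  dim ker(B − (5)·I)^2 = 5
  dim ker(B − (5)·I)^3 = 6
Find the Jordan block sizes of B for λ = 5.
Block sizes for λ = 5: [3, 2, 1]

From the dimensions of kernels of powers, the number of Jordan blocks of size at least j is d_j − d_{j−1} where d_j = dim ker(N^j) (with d_0 = 0). Computing the differences gives [3, 2, 1].
The number of blocks of size exactly k is (#blocks of size ≥ k) − (#blocks of size ≥ k + 1), so the partition is: 1 block(s) of size 1, 1 block(s) of size 2, 1 block(s) of size 3.
In nonincreasing order the block sizes are [3, 2, 1].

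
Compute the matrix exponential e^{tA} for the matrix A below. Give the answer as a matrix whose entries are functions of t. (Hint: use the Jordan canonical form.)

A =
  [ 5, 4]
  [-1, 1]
e^{tA} =
  [2*t*exp(3*t) + exp(3*t), 4*t*exp(3*t)]
  [-t*exp(3*t), -2*t*exp(3*t) + exp(3*t)]

Strategy: write A = P · J · P⁻¹ where J is a Jordan canonical form, so e^{tA} = P · e^{tJ} · P⁻¹, and e^{tJ} can be computed block-by-block.

A has Jordan form
J =
  [3, 1]
  [0, 3]
(up to reordering of blocks).

Per-block formulas:
  For a 2×2 Jordan block J_2(3): exp(t · J_2(3)) = e^(3t)·(I + t·N), where N is the 2×2 nilpotent shift.

After assembling e^{tJ} and conjugating by P, we get:

e^{tA} =
  [2*t*exp(3*t) + exp(3*t), 4*t*exp(3*t)]
  [-t*exp(3*t), -2*t*exp(3*t) + exp(3*t)]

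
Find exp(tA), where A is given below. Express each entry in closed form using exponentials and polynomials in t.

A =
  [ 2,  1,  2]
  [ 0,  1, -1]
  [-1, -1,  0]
e^{tA} =
  [-t^2*exp(t)/2 + t*exp(t) + exp(t), -t^2*exp(t)/2 + t*exp(t), -t^2*exp(t)/2 + 2*t*exp(t)]
  [t^2*exp(t)/2, t^2*exp(t)/2 + exp(t), t^2*exp(t)/2 - t*exp(t)]
  [-t*exp(t), -t*exp(t), -t*exp(t) + exp(t)]

Strategy: write A = P · J · P⁻¹ where J is a Jordan canonical form, so e^{tA} = P · e^{tJ} · P⁻¹, and e^{tJ} can be computed block-by-block.

A has Jordan form
J =
  [1, 1, 0]
  [0, 1, 1]
  [0, 0, 1]
(up to reordering of blocks).

Per-block formulas:
  For a 3×3 Jordan block J_3(1): exp(t · J_3(1)) = e^(1t)·(I + t·N + (t^2/2)·N^2), where N is the 3×3 nilpotent shift.

After assembling e^{tJ} and conjugating by P, we get:

e^{tA} =
  [-t^2*exp(t)/2 + t*exp(t) + exp(t), -t^2*exp(t)/2 + t*exp(t), -t^2*exp(t)/2 + 2*t*exp(t)]
  [t^2*exp(t)/2, t^2*exp(t)/2 + exp(t), t^2*exp(t)/2 - t*exp(t)]
  [-t*exp(t), -t*exp(t), -t*exp(t) + exp(t)]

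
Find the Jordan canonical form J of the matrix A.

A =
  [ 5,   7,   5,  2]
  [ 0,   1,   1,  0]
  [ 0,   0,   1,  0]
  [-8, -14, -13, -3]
J_3(1) ⊕ J_1(1)

The characteristic polynomial is
  det(x·I − A) = x^4 - 4*x^3 + 6*x^2 - 4*x + 1 = (x - 1)^4

Eigenvalues and multiplicities (the geometric multiplicity of λ is n − rank(A − λI), which equals the number of Jordan blocks for λ):
  λ = 1: algebraic multiplicity = 4, geometric multiplicity = 2

Determining the block sizes for each eigenvalue:
  λ = 1: with am = 4 and gm = 2, the partition is not yet determined (e.g. several partitions of 4 into 2 parts exist). Let N = A − (1)·I. Computing rank(N^1) = 2, rank(N^2) = 1, rank(N^3) = 0; the number of blocks of size ≥ j is rank(N^{j−1}) − rank(N^j), giving [2, 1, 1]. So we have 1 block(s) of size 3, 1 block(s) of size 1 → block sizes [3, 1]

Assembling the blocks gives a Jordan form
J =
  [1, 1, 0, 0]
  [0, 1, 1, 0]
  [0, 0, 1, 0]
  [0, 0, 0, 1]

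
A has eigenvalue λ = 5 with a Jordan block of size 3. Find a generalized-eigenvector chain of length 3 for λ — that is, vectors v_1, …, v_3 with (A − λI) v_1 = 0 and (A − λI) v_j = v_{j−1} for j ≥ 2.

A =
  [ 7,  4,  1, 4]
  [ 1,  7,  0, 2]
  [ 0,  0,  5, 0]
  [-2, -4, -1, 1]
A Jordan chain for λ = 5 of length 3:
v_1 = (-2, -1, 0, 2)ᵀ
v_2 = (1, 0, 0, -1)ᵀ
v_3 = (0, 0, 1, 0)ᵀ

Let N = A − (5)·I. We want v_3 with N^3 v_3 = 0 but N^2 v_3 ≠ 0; then v_{j-1} := N · v_j for j = 3, …, 2.

Pick v_3 = (0, 0, 1, 0)ᵀ.
Then v_2 = N · v_3 = (1, 0, 0, -1)ᵀ.
Then v_1 = N · v_2 = (-2, -1, 0, 2)ᵀ.

Sanity check: (A − (5)·I) v_1 = (0, 0, 0, 0)ᵀ = 0. ✓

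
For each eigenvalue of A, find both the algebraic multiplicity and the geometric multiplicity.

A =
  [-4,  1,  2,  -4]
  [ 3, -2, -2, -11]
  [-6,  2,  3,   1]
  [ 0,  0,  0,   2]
λ = -1: alg = 3, geom = 2; λ = 2: alg = 1, geom = 1

Step 1 — factor the characteristic polynomial to read off the algebraic multiplicities:
  χ_A(x) = (x - 2)*(x + 1)^3

Step 2 — compute geometric multiplicities via the rank-nullity identity g(λ) = n − rank(A − λI):
  rank(A − (-1)·I) = 2, so dim ker(A − (-1)·I) = n − 2 = 2
  rank(A − (2)·I) = 3, so dim ker(A − (2)·I) = n − 3 = 1

Summary:
  λ = -1: algebraic multiplicity = 3, geometric multiplicity = 2
  λ = 2: algebraic multiplicity = 1, geometric multiplicity = 1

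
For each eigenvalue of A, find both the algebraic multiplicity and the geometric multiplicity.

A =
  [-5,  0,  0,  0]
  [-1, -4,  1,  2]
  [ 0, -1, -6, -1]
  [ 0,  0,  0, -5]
λ = -5: alg = 4, geom = 2

Step 1 — factor the characteristic polynomial to read off the algebraic multiplicities:
  χ_A(x) = (x + 5)^4

Step 2 — compute geometric multiplicities via the rank-nullity identity g(λ) = n − rank(A − λI):
  rank(A − (-5)·I) = 2, so dim ker(A − (-5)·I) = n − 2 = 2

Summary:
  λ = -5: algebraic multiplicity = 4, geometric multiplicity = 2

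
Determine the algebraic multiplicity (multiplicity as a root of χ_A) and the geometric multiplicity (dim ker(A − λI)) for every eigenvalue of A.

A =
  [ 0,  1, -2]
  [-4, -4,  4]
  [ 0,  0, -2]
λ = -2: alg = 3, geom = 2

Step 1 — factor the characteristic polynomial to read off the algebraic multiplicities:
  χ_A(x) = (x + 2)^3

Step 2 — compute geometric multiplicities via the rank-nullity identity g(λ) = n − rank(A − λI):
  rank(A − (-2)·I) = 1, so dim ker(A − (-2)·I) = n − 1 = 2

Summary:
  λ = -2: algebraic multiplicity = 3, geometric multiplicity = 2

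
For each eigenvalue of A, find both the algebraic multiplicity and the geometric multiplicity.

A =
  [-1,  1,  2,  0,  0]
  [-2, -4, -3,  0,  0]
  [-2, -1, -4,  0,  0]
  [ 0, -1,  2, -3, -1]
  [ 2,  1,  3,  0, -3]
λ = -3: alg = 5, geom = 2

Step 1 — factor the characteristic polynomial to read off the algebraic multiplicities:
  χ_A(x) = (x + 3)^5

Step 2 — compute geometric multiplicities via the rank-nullity identity g(λ) = n − rank(A − λI):
  rank(A − (-3)·I) = 3, so dim ker(A − (-3)·I) = n − 3 = 2

Summary:
  λ = -3: algebraic multiplicity = 5, geometric multiplicity = 2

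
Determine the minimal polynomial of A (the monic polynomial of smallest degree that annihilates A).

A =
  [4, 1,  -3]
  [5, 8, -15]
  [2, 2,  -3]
x^2 - 6*x + 9

The characteristic polynomial is χ_A(x) = (x - 3)^3, so the eigenvalues are known. The minimal polynomial is
  m_A(x) = Π_λ (x − λ)^{k_λ}
where k_λ is the size of the *largest* Jordan block for λ (equivalently, the smallest k with (A − λI)^k v = 0 for every generalised eigenvector v of λ).

  λ = 3: largest Jordan block has size 2, contributing (x − 3)^2

So m_A(x) = (x - 3)^2 = x^2 - 6*x + 9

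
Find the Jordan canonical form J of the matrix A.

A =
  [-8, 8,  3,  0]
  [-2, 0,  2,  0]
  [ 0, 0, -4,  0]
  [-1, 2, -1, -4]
J_3(-4) ⊕ J_1(-4)

The characteristic polynomial is
  det(x·I − A) = x^4 + 16*x^3 + 96*x^2 + 256*x + 256 = (x + 4)^4

Eigenvalues and multiplicities (the geometric multiplicity of λ is n − rank(A − λI), which equals the number of Jordan blocks for λ):
  λ = -4: algebraic multiplicity = 4, geometric multiplicity = 2

Determining the block sizes for each eigenvalue:
  λ = -4: with am = 4 and gm = 2, the partition is not yet determined (e.g. several partitions of 4 into 2 parts exist). Let N = A − (-4)·I. Computing rank(N^1) = 2, rank(N^2) = 1, rank(N^3) = 0; the number of blocks of size ≥ j is rank(N^{j−1}) − rank(N^j), giving [2, 1, 1]. So we have 1 block(s) of size 3, 1 block(s) of size 1 → block sizes [3, 1]

Assembling the blocks gives a Jordan form
J =
  [-4,  1,  0,  0]
  [ 0, -4,  1,  0]
  [ 0,  0, -4,  0]
  [ 0,  0,  0, -4]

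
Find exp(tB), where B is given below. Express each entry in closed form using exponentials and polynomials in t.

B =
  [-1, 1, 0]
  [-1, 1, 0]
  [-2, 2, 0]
e^{tB} =
  [1 - t, t, 0]
  [-t, t + 1, 0]
  [-2*t, 2*t, 1]

Strategy: write B = P · J · P⁻¹ where J is a Jordan canonical form, so e^{tB} = P · e^{tJ} · P⁻¹, and e^{tJ} can be computed block-by-block.

B has Jordan form
J =
  [0, 1, 0]
  [0, 0, 0]
  [0, 0, 0]
(up to reordering of blocks).

Per-block formulas:
  For a 2×2 Jordan block J_2(0): exp(t · J_2(0)) = e^(0t)·(I + t·N), where N is the 2×2 nilpotent shift.
  For a 1×1 block at λ = 0: exp(t · [0]) = [e^(0t)].

After assembling e^{tJ} and conjugating by P, we get:

e^{tB} =
  [1 - t, t, 0]
  [-t, t + 1, 0]
  [-2*t, 2*t, 1]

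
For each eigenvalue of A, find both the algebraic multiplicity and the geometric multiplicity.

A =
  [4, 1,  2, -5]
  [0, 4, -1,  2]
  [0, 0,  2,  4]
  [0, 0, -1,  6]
λ = 4: alg = 4, geom = 2

Step 1 — factor the characteristic polynomial to read off the algebraic multiplicities:
  χ_A(x) = (x - 4)^4

Step 2 — compute geometric multiplicities via the rank-nullity identity g(λ) = n − rank(A − λI):
  rank(A − (4)·I) = 2, so dim ker(A − (4)·I) = n − 2 = 2

Summary:
  λ = 4: algebraic multiplicity = 4, geometric multiplicity = 2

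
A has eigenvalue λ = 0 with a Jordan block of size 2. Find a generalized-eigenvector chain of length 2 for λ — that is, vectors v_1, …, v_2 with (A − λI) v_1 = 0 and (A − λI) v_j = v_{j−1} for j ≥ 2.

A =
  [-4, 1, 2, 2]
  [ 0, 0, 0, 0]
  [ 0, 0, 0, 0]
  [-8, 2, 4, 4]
A Jordan chain for λ = 0 of length 2:
v_1 = (-4, 0, 0, -8)ᵀ
v_2 = (1, 0, 0, 0)ᵀ

Let N = A − (0)·I. We want v_2 with N^2 v_2 = 0 but N^1 v_2 ≠ 0; then v_{j-1} := N · v_j for j = 2, …, 2.

Pick v_2 = (1, 0, 0, 0)ᵀ.
Then v_1 = N · v_2 = (-4, 0, 0, -8)ᵀ.

Sanity check: (A − (0)·I) v_1 = (0, 0, 0, 0)ᵀ = 0. ✓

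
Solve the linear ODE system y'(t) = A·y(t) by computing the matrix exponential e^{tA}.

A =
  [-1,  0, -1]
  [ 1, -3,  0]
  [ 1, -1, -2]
e^{tA} =
  [t*exp(-2*t) + exp(-2*t), t^2*exp(-2*t)/2, -t^2*exp(-2*t)/2 - t*exp(-2*t)]
  [t*exp(-2*t), t^2*exp(-2*t)/2 - t*exp(-2*t) + exp(-2*t), -t^2*exp(-2*t)/2]
  [t*exp(-2*t), t^2*exp(-2*t)/2 - t*exp(-2*t), -t^2*exp(-2*t)/2 + exp(-2*t)]

Strategy: write A = P · J · P⁻¹ where J is a Jordan canonical form, so e^{tA} = P · e^{tJ} · P⁻¹, and e^{tJ} can be computed block-by-block.

A has Jordan form
J =
  [-2,  1,  0]
  [ 0, -2,  1]
  [ 0,  0, -2]
(up to reordering of blocks).

Per-block formulas:
  For a 3×3 Jordan block J_3(-2): exp(t · J_3(-2)) = e^(-2t)·(I + t·N + (t^2/2)·N^2), where N is the 3×3 nilpotent shift.

After assembling e^{tJ} and conjugating by P, we get:

e^{tA} =
  [t*exp(-2*t) + exp(-2*t), t^2*exp(-2*t)/2, -t^2*exp(-2*t)/2 - t*exp(-2*t)]
  [t*exp(-2*t), t^2*exp(-2*t)/2 - t*exp(-2*t) + exp(-2*t), -t^2*exp(-2*t)/2]
  [t*exp(-2*t), t^2*exp(-2*t)/2 - t*exp(-2*t), -t^2*exp(-2*t)/2 + exp(-2*t)]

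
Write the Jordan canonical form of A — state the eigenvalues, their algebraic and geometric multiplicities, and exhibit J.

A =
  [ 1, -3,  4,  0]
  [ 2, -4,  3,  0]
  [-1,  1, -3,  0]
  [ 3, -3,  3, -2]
J_3(-2) ⊕ J_1(-2)

The characteristic polynomial is
  det(x·I − A) = x^4 + 8*x^3 + 24*x^2 + 32*x + 16 = (x + 2)^4

Eigenvalues and multiplicities (the geometric multiplicity of λ is n − rank(A − λI), which equals the number of Jordan blocks for λ):
  λ = -2: algebraic multiplicity = 4, geometric multiplicity = 2

Determining the block sizes for each eigenvalue:
  λ = -2: with am = 4 and gm = 2, the partition is not yet determined (e.g. several partitions of 4 into 2 parts exist). Let N = A − (-2)·I. Computing rank(N^1) = 2, rank(N^2) = 1, rank(N^3) = 0; the number of blocks of size ≥ j is rank(N^{j−1}) − rank(N^j), giving [2, 1, 1]. So we have 1 block(s) of size 3, 1 block(s) of size 1 → block sizes [3, 1]

Assembling the blocks gives a Jordan form
J =
  [-2,  1,  0,  0]
  [ 0, -2,  1,  0]
  [ 0,  0, -2,  0]
  [ 0,  0,  0, -2]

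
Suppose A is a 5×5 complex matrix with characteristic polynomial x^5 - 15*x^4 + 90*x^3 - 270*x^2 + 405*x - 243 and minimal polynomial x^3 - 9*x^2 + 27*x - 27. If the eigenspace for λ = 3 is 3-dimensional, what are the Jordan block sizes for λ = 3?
Block sizes for λ = 3: [3, 1, 1]

Step 1 — from the characteristic polynomial, algebraic multiplicity of λ = 3 is 5. From dim ker(A − (3)·I) = 3, there are exactly 3 Jordan blocks for λ = 3.
Step 2 — from the minimal polynomial, the factor (x − 3)^3 tells us the largest block for λ = 3 has size 3.
Step 3 — with total size 5, 3 blocks, and largest block 3, the block sizes (in nonincreasing order) are [3, 1, 1].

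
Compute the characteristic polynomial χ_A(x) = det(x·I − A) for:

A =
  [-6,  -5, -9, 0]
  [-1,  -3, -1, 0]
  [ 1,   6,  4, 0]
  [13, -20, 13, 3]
x^4 + 2*x^3 - 23*x^2 - 24*x + 144

Expanding det(x·I − A) (e.g. by cofactor expansion or by noting that A is similar to its Jordan form J, which has the same characteristic polynomial as A) gives
  χ_A(x) = x^4 + 2*x^3 - 23*x^2 - 24*x + 144
which factors as (x - 3)^2*(x + 4)^2. The eigenvalues (with algebraic multiplicities) are λ = -4 with multiplicity 2, λ = 3 with multiplicity 2.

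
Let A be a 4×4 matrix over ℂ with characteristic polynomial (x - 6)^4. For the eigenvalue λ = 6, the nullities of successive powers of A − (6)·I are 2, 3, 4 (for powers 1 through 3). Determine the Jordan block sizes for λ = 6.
Block sizes for λ = 6: [3, 1]

From the dimensions of kernels of powers, the number of Jordan blocks of size at least j is d_j − d_{j−1} where d_j = dim ker(N^j) (with d_0 = 0). Computing the differences gives [2, 1, 1].
The number of blocks of size exactly k is (#blocks of size ≥ k) − (#blocks of size ≥ k + 1), so the partition is: 1 block(s) of size 1, 1 block(s) of size 3.
In nonincreasing order the block sizes are [3, 1].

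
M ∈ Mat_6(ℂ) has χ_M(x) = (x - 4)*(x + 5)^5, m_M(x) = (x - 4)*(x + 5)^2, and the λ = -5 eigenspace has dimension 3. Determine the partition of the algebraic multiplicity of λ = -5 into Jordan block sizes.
Block sizes for λ = -5: [2, 2, 1]

Step 1 — from the characteristic polynomial, algebraic multiplicity of λ = -5 is 5. From dim ker(M − (-5)·I) = 3, there are exactly 3 Jordan blocks for λ = -5.
Step 2 — from the minimal polynomial, the factor (x + 5)^2 tells us the largest block for λ = -5 has size 2.
Step 3 — with total size 5, 3 blocks, and largest block 2, the block sizes (in nonincreasing order) are [2, 2, 1].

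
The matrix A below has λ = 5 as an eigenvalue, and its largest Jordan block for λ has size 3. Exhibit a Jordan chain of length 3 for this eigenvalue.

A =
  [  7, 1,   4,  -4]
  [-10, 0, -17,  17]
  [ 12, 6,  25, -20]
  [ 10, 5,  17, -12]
A Jordan chain for λ = 5 of length 3:
v_1 = (2, -4, 4, 4)ᵀ
v_2 = (2, -10, 12, 10)ᵀ
v_3 = (1, 0, 0, 0)ᵀ

Let N = A − (5)·I. We want v_3 with N^3 v_3 = 0 but N^2 v_3 ≠ 0; then v_{j-1} := N · v_j for j = 3, …, 2.

Pick v_3 = (1, 0, 0, 0)ᵀ.
Then v_2 = N · v_3 = (2, -10, 12, 10)ᵀ.
Then v_1 = N · v_2 = (2, -4, 4, 4)ᵀ.

Sanity check: (A − (5)·I) v_1 = (0, 0, 0, 0)ᵀ = 0. ✓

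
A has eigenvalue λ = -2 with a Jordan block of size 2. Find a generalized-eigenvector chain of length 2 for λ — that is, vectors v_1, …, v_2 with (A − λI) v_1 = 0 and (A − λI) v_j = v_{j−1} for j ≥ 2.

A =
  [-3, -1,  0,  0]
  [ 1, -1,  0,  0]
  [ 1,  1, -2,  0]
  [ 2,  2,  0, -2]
A Jordan chain for λ = -2 of length 2:
v_1 = (-1, 1, 1, 2)ᵀ
v_2 = (1, 0, 0, 0)ᵀ

Let N = A − (-2)·I. We want v_2 with N^2 v_2 = 0 but N^1 v_2 ≠ 0; then v_{j-1} := N · v_j for j = 2, …, 2.

Pick v_2 = (1, 0, 0, 0)ᵀ.
Then v_1 = N · v_2 = (-1, 1, 1, 2)ᵀ.

Sanity check: (A − (-2)·I) v_1 = (0, 0, 0, 0)ᵀ = 0. ✓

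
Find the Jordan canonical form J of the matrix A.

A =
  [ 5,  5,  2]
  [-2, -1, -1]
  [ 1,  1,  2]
J_3(2)

The characteristic polynomial is
  det(x·I − A) = x^3 - 6*x^2 + 12*x - 8 = (x - 2)^3

Eigenvalues and multiplicities (the geometric multiplicity of λ is n − rank(A − λI), which equals the number of Jordan blocks for λ):
  λ = 2: algebraic multiplicity = 3, geometric multiplicity = 1

Determining the block sizes for each eigenvalue:
  λ = 2: one block (gm = 1), so the single block has size am = 3 → block sizes [3]

Assembling the blocks gives a Jordan form
J =
  [2, 1, 0]
  [0, 2, 1]
  [0, 0, 2]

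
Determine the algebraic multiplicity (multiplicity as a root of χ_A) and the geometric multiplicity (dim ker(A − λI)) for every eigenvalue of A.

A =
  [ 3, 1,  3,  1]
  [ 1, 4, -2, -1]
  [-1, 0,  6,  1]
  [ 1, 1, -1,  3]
λ = 4: alg = 4, geom = 2

Step 1 — factor the characteristic polynomial to read off the algebraic multiplicities:
  χ_A(x) = (x - 4)^4

Step 2 — compute geometric multiplicities via the rank-nullity identity g(λ) = n − rank(A − λI):
  rank(A − (4)·I) = 2, so dim ker(A − (4)·I) = n − 2 = 2

Summary:
  λ = 4: algebraic multiplicity = 4, geometric multiplicity = 2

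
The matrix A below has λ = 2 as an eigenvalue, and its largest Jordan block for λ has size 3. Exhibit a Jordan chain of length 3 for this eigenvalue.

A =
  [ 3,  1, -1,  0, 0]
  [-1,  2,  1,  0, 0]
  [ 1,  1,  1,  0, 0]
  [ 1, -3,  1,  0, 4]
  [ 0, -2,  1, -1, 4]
A Jordan chain for λ = 2 of length 3:
v_1 = (-1, 0, -1, 3, 2)ᵀ
v_2 = (1, -1, 1, 1, 0)ᵀ
v_3 = (1, 0, 0, 0, 0)ᵀ

Let N = A − (2)·I. We want v_3 with N^3 v_3 = 0 but N^2 v_3 ≠ 0; then v_{j-1} := N · v_j for j = 3, …, 2.

Pick v_3 = (1, 0, 0, 0, 0)ᵀ.
Then v_2 = N · v_3 = (1, -1, 1, 1, 0)ᵀ.
Then v_1 = N · v_2 = (-1, 0, -1, 3, 2)ᵀ.

Sanity check: (A − (2)·I) v_1 = (0, 0, 0, 0, 0)ᵀ = 0. ✓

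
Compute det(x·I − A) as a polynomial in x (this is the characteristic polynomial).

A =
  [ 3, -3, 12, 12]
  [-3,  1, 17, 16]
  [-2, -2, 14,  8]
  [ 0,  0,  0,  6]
x^4 - 24*x^3 + 216*x^2 - 864*x + 1296

Expanding det(x·I − A) (e.g. by cofactor expansion or by noting that A is similar to its Jordan form J, which has the same characteristic polynomial as A) gives
  χ_A(x) = x^4 - 24*x^3 + 216*x^2 - 864*x + 1296
which factors as (x - 6)^4. The eigenvalues (with algebraic multiplicities) are λ = 6 with multiplicity 4.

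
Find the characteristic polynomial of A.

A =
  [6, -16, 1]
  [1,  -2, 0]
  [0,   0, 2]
x^3 - 6*x^2 + 12*x - 8

Expanding det(x·I − A) (e.g. by cofactor expansion or by noting that A is similar to its Jordan form J, which has the same characteristic polynomial as A) gives
  χ_A(x) = x^3 - 6*x^2 + 12*x - 8
which factors as (x - 2)^3. The eigenvalues (with algebraic multiplicities) are λ = 2 with multiplicity 3.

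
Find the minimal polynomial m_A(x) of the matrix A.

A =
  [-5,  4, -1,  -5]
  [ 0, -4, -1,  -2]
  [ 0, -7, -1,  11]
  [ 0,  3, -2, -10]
x^3 + 15*x^2 + 75*x + 125

The characteristic polynomial is χ_A(x) = (x + 5)^4, so the eigenvalues are known. The minimal polynomial is
  m_A(x) = Π_λ (x − λ)^{k_λ}
where k_λ is the size of the *largest* Jordan block for λ (equivalently, the smallest k with (A − λI)^k v = 0 for every generalised eigenvector v of λ).

  λ = -5: largest Jordan block has size 3, contributing (x + 5)^3

So m_A(x) = (x + 5)^3 = x^3 + 15*x^2 + 75*x + 125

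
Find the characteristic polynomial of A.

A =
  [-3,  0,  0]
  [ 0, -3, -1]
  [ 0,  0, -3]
x^3 + 9*x^2 + 27*x + 27

Expanding det(x·I − A) (e.g. by cofactor expansion or by noting that A is similar to its Jordan form J, which has the same characteristic polynomial as A) gives
  χ_A(x) = x^3 + 9*x^2 + 27*x + 27
which factors as (x + 3)^3. The eigenvalues (with algebraic multiplicities) are λ = -3 with multiplicity 3.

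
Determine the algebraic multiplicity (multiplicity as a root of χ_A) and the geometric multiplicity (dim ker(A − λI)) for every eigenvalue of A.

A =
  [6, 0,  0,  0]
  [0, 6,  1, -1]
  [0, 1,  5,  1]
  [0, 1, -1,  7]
λ = 6: alg = 4, geom = 2

Step 1 — factor the characteristic polynomial to read off the algebraic multiplicities:
  χ_A(x) = (x - 6)^4

Step 2 — compute geometric multiplicities via the rank-nullity identity g(λ) = n − rank(A − λI):
  rank(A − (6)·I) = 2, so dim ker(A − (6)·I) = n − 2 = 2

Summary:
  λ = 6: algebraic multiplicity = 4, geometric multiplicity = 2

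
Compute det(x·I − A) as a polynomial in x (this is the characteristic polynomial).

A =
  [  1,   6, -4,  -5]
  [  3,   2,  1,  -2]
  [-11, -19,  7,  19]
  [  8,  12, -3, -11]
x^4 + x^3 - 9*x^2 + 11*x - 4

Expanding det(x·I − A) (e.g. by cofactor expansion or by noting that A is similar to its Jordan form J, which has the same characteristic polynomial as A) gives
  χ_A(x) = x^4 + x^3 - 9*x^2 + 11*x - 4
which factors as (x - 1)^3*(x + 4). The eigenvalues (with algebraic multiplicities) are λ = -4 with multiplicity 1, λ = 1 with multiplicity 3.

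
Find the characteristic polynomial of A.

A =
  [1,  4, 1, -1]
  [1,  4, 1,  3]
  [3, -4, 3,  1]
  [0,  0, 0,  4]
x^4 - 12*x^3 + 48*x^2 - 64*x

Expanding det(x·I − A) (e.g. by cofactor expansion or by noting that A is similar to its Jordan form J, which has the same characteristic polynomial as A) gives
  χ_A(x) = x^4 - 12*x^3 + 48*x^2 - 64*x
which factors as x*(x - 4)^3. The eigenvalues (with algebraic multiplicities) are λ = 0 with multiplicity 1, λ = 4 with multiplicity 3.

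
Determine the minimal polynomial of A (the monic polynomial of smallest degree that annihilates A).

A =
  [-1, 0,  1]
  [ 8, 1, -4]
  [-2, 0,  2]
x^2 - x

The characteristic polynomial is χ_A(x) = x*(x - 1)^2, so the eigenvalues are known. The minimal polynomial is
  m_A(x) = Π_λ (x − λ)^{k_λ}
where k_λ is the size of the *largest* Jordan block for λ (equivalently, the smallest k with (A − λI)^k v = 0 for every generalised eigenvector v of λ).

  λ = 0: largest Jordan block has size 1, contributing (x − 0)
  λ = 1: largest Jordan block has size 1, contributing (x − 1)

So m_A(x) = x*(x - 1) = x^2 - x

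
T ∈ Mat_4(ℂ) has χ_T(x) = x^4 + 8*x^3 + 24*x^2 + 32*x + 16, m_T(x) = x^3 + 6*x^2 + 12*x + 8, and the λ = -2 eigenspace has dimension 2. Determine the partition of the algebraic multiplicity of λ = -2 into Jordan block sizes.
Block sizes for λ = -2: [3, 1]

Step 1 — from the characteristic polynomial, algebraic multiplicity of λ = -2 is 4. From dim ker(T − (-2)·I) = 2, there are exactly 2 Jordan blocks for λ = -2.
Step 2 — from the minimal polynomial, the factor (x + 2)^3 tells us the largest block for λ = -2 has size 3.
Step 3 — with total size 4, 2 blocks, and largest block 3, the block sizes (in nonincreasing order) are [3, 1].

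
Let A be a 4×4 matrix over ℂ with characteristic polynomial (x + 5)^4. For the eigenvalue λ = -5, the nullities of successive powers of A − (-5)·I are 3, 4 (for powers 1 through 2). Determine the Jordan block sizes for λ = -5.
Block sizes for λ = -5: [2, 1, 1]

From the dimensions of kernels of powers, the number of Jordan blocks of size at least j is d_j − d_{j−1} where d_j = dim ker(N^j) (with d_0 = 0). Computing the differences gives [3, 1].
The number of blocks of size exactly k is (#blocks of size ≥ k) − (#blocks of size ≥ k + 1), so the partition is: 2 block(s) of size 1, 1 block(s) of size 2.
In nonincreasing order the block sizes are [2, 1, 1].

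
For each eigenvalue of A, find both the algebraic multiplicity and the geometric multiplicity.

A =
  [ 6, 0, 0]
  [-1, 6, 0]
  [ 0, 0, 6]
λ = 6: alg = 3, geom = 2

Step 1 — factor the characteristic polynomial to read off the algebraic multiplicities:
  χ_A(x) = (x - 6)^3

Step 2 — compute geometric multiplicities via the rank-nullity identity g(λ) = n − rank(A − λI):
  rank(A − (6)·I) = 1, so dim ker(A − (6)·I) = n − 1 = 2

Summary:
  λ = 6: algebraic multiplicity = 3, geometric multiplicity = 2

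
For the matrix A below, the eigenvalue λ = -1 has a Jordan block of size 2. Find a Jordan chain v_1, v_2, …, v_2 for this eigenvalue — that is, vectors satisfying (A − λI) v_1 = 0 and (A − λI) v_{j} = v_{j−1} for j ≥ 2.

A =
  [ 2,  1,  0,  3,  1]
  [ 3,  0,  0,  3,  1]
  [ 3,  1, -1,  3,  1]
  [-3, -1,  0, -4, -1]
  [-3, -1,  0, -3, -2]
A Jordan chain for λ = -1 of length 2:
v_1 = (3, 3, 3, -3, -3)ᵀ
v_2 = (1, 0, 0, 0, 0)ᵀ

Let N = A − (-1)·I. We want v_2 with N^2 v_2 = 0 but N^1 v_2 ≠ 0; then v_{j-1} := N · v_j for j = 2, …, 2.

Pick v_2 = (1, 0, 0, 0, 0)ᵀ.
Then v_1 = N · v_2 = (3, 3, 3, -3, -3)ᵀ.

Sanity check: (A − (-1)·I) v_1 = (0, 0, 0, 0, 0)ᵀ = 0. ✓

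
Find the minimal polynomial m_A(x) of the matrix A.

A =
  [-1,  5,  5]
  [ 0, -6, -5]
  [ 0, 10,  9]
x^2 - 3*x - 4

The characteristic polynomial is χ_A(x) = (x - 4)*(x + 1)^2, so the eigenvalues are known. The minimal polynomial is
  m_A(x) = Π_λ (x − λ)^{k_λ}
where k_λ is the size of the *largest* Jordan block for λ (equivalently, the smallest k with (A − λI)^k v = 0 for every generalised eigenvector v of λ).

  λ = -1: largest Jordan block has size 1, contributing (x + 1)
  λ = 4: largest Jordan block has size 1, contributing (x − 4)

So m_A(x) = (x - 4)*(x + 1) = x^2 - 3*x - 4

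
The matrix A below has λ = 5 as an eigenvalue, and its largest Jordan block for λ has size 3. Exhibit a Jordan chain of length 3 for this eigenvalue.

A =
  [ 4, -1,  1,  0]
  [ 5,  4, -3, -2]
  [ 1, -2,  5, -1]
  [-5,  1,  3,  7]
A Jordan chain for λ = 5 of length 3:
v_1 = (-3, -3, -6, 3)ᵀ
v_2 = (-1, 5, 1, -5)ᵀ
v_3 = (1, 0, 0, 0)ᵀ

Let N = A − (5)·I. We want v_3 with N^3 v_3 = 0 but N^2 v_3 ≠ 0; then v_{j-1} := N · v_j for j = 3, …, 2.

Pick v_3 = (1, 0, 0, 0)ᵀ.
Then v_2 = N · v_3 = (-1, 5, 1, -5)ᵀ.
Then v_1 = N · v_2 = (-3, -3, -6, 3)ᵀ.

Sanity check: (A − (5)·I) v_1 = (0, 0, 0, 0)ᵀ = 0. ✓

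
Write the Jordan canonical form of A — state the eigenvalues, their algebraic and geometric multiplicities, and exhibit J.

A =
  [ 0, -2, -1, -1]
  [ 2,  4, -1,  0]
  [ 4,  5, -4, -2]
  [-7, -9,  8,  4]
J_2(1) ⊕ J_2(1)

The characteristic polynomial is
  det(x·I − A) = x^4 - 4*x^3 + 6*x^2 - 4*x + 1 = (x - 1)^4

Eigenvalues and multiplicities (the geometric multiplicity of λ is n − rank(A − λI), which equals the number of Jordan blocks for λ):
  λ = 1: algebraic multiplicity = 4, geometric multiplicity = 2

Determining the block sizes for each eigenvalue:
  λ = 1: with am = 4 and gm = 2, the partition is not yet determined (e.g. several partitions of 4 into 2 parts exist). Let N = A − (1)·I. Computing rank(N^1) = 2, rank(N^2) = 0; the number of blocks of size ≥ j is rank(N^{j−1}) − rank(N^j), giving [2, 2]. So we have 2 block(s) of size 2 → block sizes [2, 2]

Assembling the blocks gives a Jordan form
J =
  [1, 1, 0, 0]
  [0, 1, 0, 0]
  [0, 0, 1, 1]
  [0, 0, 0, 1]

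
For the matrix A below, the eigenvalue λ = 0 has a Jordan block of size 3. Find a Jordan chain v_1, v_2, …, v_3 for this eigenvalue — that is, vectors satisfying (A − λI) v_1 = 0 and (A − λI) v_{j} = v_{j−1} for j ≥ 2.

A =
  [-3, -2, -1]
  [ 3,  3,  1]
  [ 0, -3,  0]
A Jordan chain for λ = 0 of length 3:
v_1 = (3, 0, -9)ᵀ
v_2 = (-3, 3, 0)ᵀ
v_3 = (1, 0, 0)ᵀ

Let N = A − (0)·I. We want v_3 with N^3 v_3 = 0 but N^2 v_3 ≠ 0; then v_{j-1} := N · v_j for j = 3, …, 2.

Pick v_3 = (1, 0, 0)ᵀ.
Then v_2 = N · v_3 = (-3, 3, 0)ᵀ.
Then v_1 = N · v_2 = (3, 0, -9)ᵀ.

Sanity check: (A − (0)·I) v_1 = (0, 0, 0)ᵀ = 0. ✓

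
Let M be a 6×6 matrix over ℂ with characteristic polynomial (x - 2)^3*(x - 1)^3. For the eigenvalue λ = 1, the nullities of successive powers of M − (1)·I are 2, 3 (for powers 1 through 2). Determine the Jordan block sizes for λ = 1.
Block sizes for λ = 1: [2, 1]

From the dimensions of kernels of powers, the number of Jordan blocks of size at least j is d_j − d_{j−1} where d_j = dim ker(N^j) (with d_0 = 0). Computing the differences gives [2, 1].
The number of blocks of size exactly k is (#blocks of size ≥ k) − (#blocks of size ≥ k + 1), so the partition is: 1 block(s) of size 1, 1 block(s) of size 2.
In nonincreasing order the block sizes are [2, 1].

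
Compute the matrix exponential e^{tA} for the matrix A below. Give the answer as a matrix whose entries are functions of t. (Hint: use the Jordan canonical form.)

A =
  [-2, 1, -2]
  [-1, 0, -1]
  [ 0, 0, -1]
e^{tA} =
  [-t*exp(-t) + exp(-t), t*exp(-t), t^2*exp(-t)/2 - 2*t*exp(-t)]
  [-t*exp(-t), t*exp(-t) + exp(-t), t^2*exp(-t)/2 - t*exp(-t)]
  [0, 0, exp(-t)]

Strategy: write A = P · J · P⁻¹ where J is a Jordan canonical form, so e^{tA} = P · e^{tJ} · P⁻¹, and e^{tJ} can be computed block-by-block.

A has Jordan form
J =
  [-1,  1,  0]
  [ 0, -1,  1]
  [ 0,  0, -1]
(up to reordering of blocks).

Per-block formulas:
  For a 3×3 Jordan block J_3(-1): exp(t · J_3(-1)) = e^(-1t)·(I + t·N + (t^2/2)·N^2), where N is the 3×3 nilpotent shift.

After assembling e^{tJ} and conjugating by P, we get:

e^{tA} =
  [-t*exp(-t) + exp(-t), t*exp(-t), t^2*exp(-t)/2 - 2*t*exp(-t)]
  [-t*exp(-t), t*exp(-t) + exp(-t), t^2*exp(-t)/2 - t*exp(-t)]
  [0, 0, exp(-t)]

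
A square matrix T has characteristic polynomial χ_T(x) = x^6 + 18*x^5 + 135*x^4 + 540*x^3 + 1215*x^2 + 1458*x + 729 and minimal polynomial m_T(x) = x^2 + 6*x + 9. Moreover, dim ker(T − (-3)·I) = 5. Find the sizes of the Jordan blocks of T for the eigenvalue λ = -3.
Block sizes for λ = -3: [2, 1, 1, 1, 1]

Step 1 — from the characteristic polynomial, algebraic multiplicity of λ = -3 is 6. From dim ker(T − (-3)·I) = 5, there are exactly 5 Jordan blocks for λ = -3.
Step 2 — from the minimal polynomial, the factor (x + 3)^2 tells us the largest block for λ = -3 has size 2.
Step 3 — with total size 6, 5 blocks, and largest block 2, the block sizes (in nonincreasing order) are [2, 1, 1, 1, 1].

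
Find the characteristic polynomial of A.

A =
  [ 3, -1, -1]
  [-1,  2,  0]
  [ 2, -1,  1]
x^3 - 6*x^2 + 12*x - 8

Expanding det(x·I − A) (e.g. by cofactor expansion or by noting that A is similar to its Jordan form J, which has the same characteristic polynomial as A) gives
  χ_A(x) = x^3 - 6*x^2 + 12*x - 8
which factors as (x - 2)^3. The eigenvalues (with algebraic multiplicities) are λ = 2 with multiplicity 3.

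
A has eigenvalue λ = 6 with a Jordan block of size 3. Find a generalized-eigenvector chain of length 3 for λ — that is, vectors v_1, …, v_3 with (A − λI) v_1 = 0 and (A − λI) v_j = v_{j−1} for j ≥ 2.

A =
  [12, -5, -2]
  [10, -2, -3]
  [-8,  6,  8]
A Jordan chain for λ = 6 of length 3:
v_1 = (2, 4, -4)ᵀ
v_2 = (6, 10, -8)ᵀ
v_3 = (1, 0, 0)ᵀ

Let N = A − (6)·I. We want v_3 with N^3 v_3 = 0 but N^2 v_3 ≠ 0; then v_{j-1} := N · v_j for j = 3, …, 2.

Pick v_3 = (1, 0, 0)ᵀ.
Then v_2 = N · v_3 = (6, 10, -8)ᵀ.
Then v_1 = N · v_2 = (2, 4, -4)ᵀ.

Sanity check: (A − (6)·I) v_1 = (0, 0, 0)ᵀ = 0. ✓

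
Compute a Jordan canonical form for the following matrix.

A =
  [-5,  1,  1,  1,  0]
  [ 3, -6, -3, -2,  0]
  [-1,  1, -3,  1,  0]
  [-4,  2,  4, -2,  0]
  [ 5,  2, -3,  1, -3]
J_3(-4) ⊕ J_1(-4) ⊕ J_1(-3)

The characteristic polynomial is
  det(x·I − A) = x^5 + 19*x^4 + 144*x^3 + 544*x^2 + 1024*x + 768 = (x + 3)*(x + 4)^4

Eigenvalues and multiplicities (the geometric multiplicity of λ is n − rank(A − λI), which equals the number of Jordan blocks for λ):
  λ = -4: algebraic multiplicity = 4, geometric multiplicity = 2
  λ = -3: algebraic multiplicity = 1, geometric multiplicity = 1

Determining the block sizes for each eigenvalue:
  λ = -4: with am = 4 and gm = 2, the partition is not yet determined (e.g. several partitions of 4 into 2 parts exist). Let N = A − (-4)·I. Computing rank(N^1) = 3, rank(N^2) = 2, rank(N^3) = 1; the number of blocks of size ≥ j is rank(N^{j−1}) − rank(N^j), giving [2, 1, 1]. So we have 1 block(s) of size 3, 1 block(s) of size 1 → block sizes [3, 1]
  λ = -3: one block (gm = 1), so the single block has size am = 1 → block sizes [1]

Assembling the blocks gives a Jordan form
J =
  [-4,  1,  0,  0,  0]
  [ 0, -4,  1,  0,  0]
  [ 0,  0, -4,  0,  0]
  [ 0,  0,  0, -4,  0]
  [ 0,  0,  0,  0, -3]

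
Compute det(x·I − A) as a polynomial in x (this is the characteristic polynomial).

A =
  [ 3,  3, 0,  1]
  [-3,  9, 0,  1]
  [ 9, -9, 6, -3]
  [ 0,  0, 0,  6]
x^4 - 24*x^3 + 216*x^2 - 864*x + 1296

Expanding det(x·I − A) (e.g. by cofactor expansion or by noting that A is similar to its Jordan form J, which has the same characteristic polynomial as A) gives
  χ_A(x) = x^4 - 24*x^3 + 216*x^2 - 864*x + 1296
which factors as (x - 6)^4. The eigenvalues (with algebraic multiplicities) are λ = 6 with multiplicity 4.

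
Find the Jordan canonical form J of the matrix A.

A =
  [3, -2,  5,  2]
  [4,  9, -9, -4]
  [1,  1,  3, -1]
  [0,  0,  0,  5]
J_3(5) ⊕ J_1(5)

The characteristic polynomial is
  det(x·I − A) = x^4 - 20*x^3 + 150*x^2 - 500*x + 625 = (x - 5)^4

Eigenvalues and multiplicities (the geometric multiplicity of λ is n − rank(A − λI), which equals the number of Jordan blocks for λ):
  λ = 5: algebraic multiplicity = 4, geometric multiplicity = 2

Determining the block sizes for each eigenvalue:
  λ = 5: with am = 4 and gm = 2, the partition is not yet determined (e.g. several partitions of 4 into 2 parts exist). Let N = A − (5)·I. Computing rank(N^1) = 2, rank(N^2) = 1, rank(N^3) = 0; the number of blocks of size ≥ j is rank(N^{j−1}) − rank(N^j), giving [2, 1, 1]. So we have 1 block(s) of size 3, 1 block(s) of size 1 → block sizes [3, 1]

Assembling the blocks gives a Jordan form
J =
  [5, 1, 0, 0]
  [0, 5, 1, 0]
  [0, 0, 5, 0]
  [0, 0, 0, 5]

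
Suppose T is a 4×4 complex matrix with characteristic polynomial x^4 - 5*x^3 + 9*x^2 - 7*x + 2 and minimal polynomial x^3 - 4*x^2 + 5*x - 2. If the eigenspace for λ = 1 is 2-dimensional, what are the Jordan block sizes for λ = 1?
Block sizes for λ = 1: [2, 1]

Step 1 — from the characteristic polynomial, algebraic multiplicity of λ = 1 is 3. From dim ker(T − (1)·I) = 2, there are exactly 2 Jordan blocks for λ = 1.
Step 2 — from the minimal polynomial, the factor (x − 1)^2 tells us the largest block for λ = 1 has size 2.
Step 3 — with total size 3, 2 blocks, and largest block 2, the block sizes (in nonincreasing order) are [2, 1].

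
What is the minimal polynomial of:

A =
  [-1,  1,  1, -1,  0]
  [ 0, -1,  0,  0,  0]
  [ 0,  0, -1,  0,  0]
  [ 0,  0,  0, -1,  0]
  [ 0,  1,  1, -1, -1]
x^2 + 2*x + 1

The characteristic polynomial is χ_A(x) = (x + 1)^5, so the eigenvalues are known. The minimal polynomial is
  m_A(x) = Π_λ (x − λ)^{k_λ}
where k_λ is the size of the *largest* Jordan block for λ (equivalently, the smallest k with (A − λI)^k v = 0 for every generalised eigenvector v of λ).

  λ = -1: largest Jordan block has size 2, contributing (x + 1)^2

So m_A(x) = (x + 1)^2 = x^2 + 2*x + 1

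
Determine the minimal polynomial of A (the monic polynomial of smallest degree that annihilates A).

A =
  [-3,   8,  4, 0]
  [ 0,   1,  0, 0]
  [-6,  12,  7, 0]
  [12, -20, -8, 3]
x^2 - 4*x + 3

The characteristic polynomial is χ_A(x) = (x - 3)^2*(x - 1)^2, so the eigenvalues are known. The minimal polynomial is
  m_A(x) = Π_λ (x − λ)^{k_λ}
where k_λ is the size of the *largest* Jordan block for λ (equivalently, the smallest k with (A − λI)^k v = 0 for every generalised eigenvector v of λ).

  λ = 1: largest Jordan block has size 1, contributing (x − 1)
  λ = 3: largest Jordan block has size 1, contributing (x − 3)

So m_A(x) = (x - 3)*(x - 1) = x^2 - 4*x + 3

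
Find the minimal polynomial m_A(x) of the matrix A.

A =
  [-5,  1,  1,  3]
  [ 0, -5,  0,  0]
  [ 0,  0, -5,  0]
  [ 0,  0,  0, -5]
x^2 + 10*x + 25

The characteristic polynomial is χ_A(x) = (x + 5)^4, so the eigenvalues are known. The minimal polynomial is
  m_A(x) = Π_λ (x − λ)^{k_λ}
where k_λ is the size of the *largest* Jordan block for λ (equivalently, the smallest k with (A − λI)^k v = 0 for every generalised eigenvector v of λ).

  λ = -5: largest Jordan block has size 2, contributing (x + 5)^2

So m_A(x) = (x + 5)^2 = x^2 + 10*x + 25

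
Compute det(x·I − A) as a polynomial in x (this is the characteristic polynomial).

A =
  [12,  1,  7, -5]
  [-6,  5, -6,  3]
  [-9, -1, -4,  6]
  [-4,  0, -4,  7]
x^4 - 20*x^3 + 150*x^2 - 500*x + 625

Expanding det(x·I − A) (e.g. by cofactor expansion or by noting that A is similar to its Jordan form J, which has the same characteristic polynomial as A) gives
  χ_A(x) = x^4 - 20*x^3 + 150*x^2 - 500*x + 625
which factors as (x - 5)^4. The eigenvalues (with algebraic multiplicities) are λ = 5 with multiplicity 4.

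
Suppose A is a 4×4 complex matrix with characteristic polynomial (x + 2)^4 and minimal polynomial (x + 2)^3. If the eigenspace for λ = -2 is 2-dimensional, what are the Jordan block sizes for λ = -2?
Block sizes for λ = -2: [3, 1]

Step 1 — from the characteristic polynomial, algebraic multiplicity of λ = -2 is 4. From dim ker(A − (-2)·I) = 2, there are exactly 2 Jordan blocks for λ = -2.
Step 2 — from the minimal polynomial, the factor (x + 2)^3 tells us the largest block for λ = -2 has size 3.
Step 3 — with total size 4, 2 blocks, and largest block 3, the block sizes (in nonincreasing order) are [3, 1].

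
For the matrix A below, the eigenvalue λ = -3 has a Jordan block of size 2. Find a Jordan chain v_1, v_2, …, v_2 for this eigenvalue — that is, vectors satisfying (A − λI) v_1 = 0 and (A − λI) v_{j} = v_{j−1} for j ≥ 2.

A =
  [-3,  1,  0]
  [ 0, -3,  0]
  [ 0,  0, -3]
A Jordan chain for λ = -3 of length 2:
v_1 = (1, 0, 0)ᵀ
v_2 = (0, 1, 0)ᵀ

Let N = A − (-3)·I. We want v_2 with N^2 v_2 = 0 but N^1 v_2 ≠ 0; then v_{j-1} := N · v_j for j = 2, …, 2.

Pick v_2 = (0, 1, 0)ᵀ.
Then v_1 = N · v_2 = (1, 0, 0)ᵀ.

Sanity check: (A − (-3)·I) v_1 = (0, 0, 0)ᵀ = 0. ✓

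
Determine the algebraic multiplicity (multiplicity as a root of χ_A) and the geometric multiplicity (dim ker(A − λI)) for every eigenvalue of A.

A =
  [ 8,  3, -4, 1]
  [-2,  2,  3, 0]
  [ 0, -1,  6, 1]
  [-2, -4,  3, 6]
λ = 4: alg = 1, geom = 1; λ = 6: alg = 3, geom = 1

Step 1 — factor the characteristic polynomial to read off the algebraic multiplicities:
  χ_A(x) = (x - 6)^3*(x - 4)

Step 2 — compute geometric multiplicities via the rank-nullity identity g(λ) = n − rank(A − λI):
  rank(A − (4)·I) = 3, so dim ker(A − (4)·I) = n − 3 = 1
  rank(A − (6)·I) = 3, so dim ker(A − (6)·I) = n − 3 = 1

Summary:
  λ = 4: algebraic multiplicity = 1, geometric multiplicity = 1
  λ = 6: algebraic multiplicity = 3, geometric multiplicity = 1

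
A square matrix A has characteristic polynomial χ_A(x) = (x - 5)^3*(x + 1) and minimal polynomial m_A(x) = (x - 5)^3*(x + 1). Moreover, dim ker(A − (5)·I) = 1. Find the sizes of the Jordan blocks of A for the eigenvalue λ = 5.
Block sizes for λ = 5: [3]

Step 1 — from the characteristic polynomial, algebraic multiplicity of λ = 5 is 3. From dim ker(A − (5)·I) = 1, there are exactly 1 Jordan blocks for λ = 5.
Step 2 — from the minimal polynomial, the factor (x − 5)^3 tells us the largest block for λ = 5 has size 3.
Step 3 — with total size 3, 1 blocks, and largest block 3, the block sizes (in nonincreasing order) are [3].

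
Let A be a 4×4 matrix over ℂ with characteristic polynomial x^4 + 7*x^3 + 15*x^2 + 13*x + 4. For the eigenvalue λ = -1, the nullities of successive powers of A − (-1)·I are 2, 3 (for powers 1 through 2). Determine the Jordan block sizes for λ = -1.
Block sizes for λ = -1: [2, 1]

From the dimensions of kernels of powers, the number of Jordan blocks of size at least j is d_j − d_{j−1} where d_j = dim ker(N^j) (with d_0 = 0). Computing the differences gives [2, 1].
The number of blocks of size exactly k is (#blocks of size ≥ k) − (#blocks of size ≥ k + 1), so the partition is: 1 block(s) of size 1, 1 block(s) of size 2.
In nonincreasing order the block sizes are [2, 1].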